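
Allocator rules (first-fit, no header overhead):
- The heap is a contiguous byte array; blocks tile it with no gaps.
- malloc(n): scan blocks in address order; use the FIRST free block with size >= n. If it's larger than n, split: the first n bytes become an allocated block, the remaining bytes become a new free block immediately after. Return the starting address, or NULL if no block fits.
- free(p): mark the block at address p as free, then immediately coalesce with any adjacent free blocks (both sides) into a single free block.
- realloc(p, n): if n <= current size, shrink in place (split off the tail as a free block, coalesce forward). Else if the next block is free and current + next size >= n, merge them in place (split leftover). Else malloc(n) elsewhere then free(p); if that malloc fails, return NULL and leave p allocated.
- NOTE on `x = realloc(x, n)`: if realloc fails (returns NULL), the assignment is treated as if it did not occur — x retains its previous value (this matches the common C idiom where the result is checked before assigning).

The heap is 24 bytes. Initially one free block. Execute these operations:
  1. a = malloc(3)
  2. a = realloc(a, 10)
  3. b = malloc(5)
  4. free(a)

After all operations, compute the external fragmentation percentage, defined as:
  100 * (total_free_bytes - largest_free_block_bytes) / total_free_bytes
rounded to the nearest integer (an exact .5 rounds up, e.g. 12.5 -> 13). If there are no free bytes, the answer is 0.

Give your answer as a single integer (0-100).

Answer: 47

Derivation:
Op 1: a = malloc(3) -> a = 0; heap: [0-2 ALLOC][3-23 FREE]
Op 2: a = realloc(a, 10) -> a = 0; heap: [0-9 ALLOC][10-23 FREE]
Op 3: b = malloc(5) -> b = 10; heap: [0-9 ALLOC][10-14 ALLOC][15-23 FREE]
Op 4: free(a) -> (freed a); heap: [0-9 FREE][10-14 ALLOC][15-23 FREE]
Free blocks: [10 9] total_free=19 largest=10 -> 100*(19-10)/19 = 900/19 ≈ 47.368 -> rounds to 47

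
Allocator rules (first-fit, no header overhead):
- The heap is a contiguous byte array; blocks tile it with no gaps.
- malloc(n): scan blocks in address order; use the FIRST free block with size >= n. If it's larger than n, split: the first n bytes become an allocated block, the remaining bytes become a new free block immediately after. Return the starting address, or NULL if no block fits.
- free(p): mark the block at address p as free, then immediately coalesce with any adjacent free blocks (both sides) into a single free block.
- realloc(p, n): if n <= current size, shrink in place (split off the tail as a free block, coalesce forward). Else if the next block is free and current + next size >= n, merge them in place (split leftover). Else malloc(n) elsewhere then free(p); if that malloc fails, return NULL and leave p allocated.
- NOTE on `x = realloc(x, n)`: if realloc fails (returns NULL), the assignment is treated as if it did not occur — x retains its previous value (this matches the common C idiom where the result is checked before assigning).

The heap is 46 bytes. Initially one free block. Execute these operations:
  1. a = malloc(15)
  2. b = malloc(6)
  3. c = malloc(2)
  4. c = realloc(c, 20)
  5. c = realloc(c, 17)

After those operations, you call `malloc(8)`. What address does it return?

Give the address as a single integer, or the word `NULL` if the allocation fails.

Answer: 38

Derivation:
Op 1: a = malloc(15) -> a = 0; heap: [0-14 ALLOC][15-45 FREE]
Op 2: b = malloc(6) -> b = 15; heap: [0-14 ALLOC][15-20 ALLOC][21-45 FREE]
Op 3: c = malloc(2) -> c = 21; heap: [0-14 ALLOC][15-20 ALLOC][21-22 ALLOC][23-45 FREE]
Op 4: c = realloc(c, 20) -> c = 21; heap: [0-14 ALLOC][15-20 ALLOC][21-40 ALLOC][41-45 FREE]
Op 5: c = realloc(c, 17) -> c = 21; heap: [0-14 ALLOC][15-20 ALLOC][21-37 ALLOC][38-45 FREE]
malloc(8): first-fit scan over [0-14 ALLOC][15-20 ALLOC][21-37 ALLOC][38-45 FREE] -> 38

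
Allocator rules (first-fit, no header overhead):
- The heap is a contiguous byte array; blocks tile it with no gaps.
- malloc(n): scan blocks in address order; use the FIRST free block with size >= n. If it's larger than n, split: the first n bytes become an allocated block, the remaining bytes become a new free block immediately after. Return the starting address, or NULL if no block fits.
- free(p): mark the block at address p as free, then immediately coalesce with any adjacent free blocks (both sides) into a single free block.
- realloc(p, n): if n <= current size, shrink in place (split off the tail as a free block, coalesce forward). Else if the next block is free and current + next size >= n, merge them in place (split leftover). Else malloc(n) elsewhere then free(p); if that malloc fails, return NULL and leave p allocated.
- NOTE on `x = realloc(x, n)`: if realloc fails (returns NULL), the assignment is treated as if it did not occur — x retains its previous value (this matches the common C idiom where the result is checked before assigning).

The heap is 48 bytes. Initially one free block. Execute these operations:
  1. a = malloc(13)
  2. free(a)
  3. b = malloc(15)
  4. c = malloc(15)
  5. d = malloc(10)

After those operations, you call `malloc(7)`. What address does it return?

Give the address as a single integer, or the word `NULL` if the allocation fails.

Op 1: a = malloc(13) -> a = 0; heap: [0-12 ALLOC][13-47 FREE]
Op 2: free(a) -> (freed a); heap: [0-47 FREE]
Op 3: b = malloc(15) -> b = 0; heap: [0-14 ALLOC][15-47 FREE]
Op 4: c = malloc(15) -> c = 15; heap: [0-14 ALLOC][15-29 ALLOC][30-47 FREE]
Op 5: d = malloc(10) -> d = 30; heap: [0-14 ALLOC][15-29 ALLOC][30-39 ALLOC][40-47 FREE]
malloc(7): first-fit scan over [0-14 ALLOC][15-29 ALLOC][30-39 ALLOC][40-47 FREE] -> 40

Answer: 40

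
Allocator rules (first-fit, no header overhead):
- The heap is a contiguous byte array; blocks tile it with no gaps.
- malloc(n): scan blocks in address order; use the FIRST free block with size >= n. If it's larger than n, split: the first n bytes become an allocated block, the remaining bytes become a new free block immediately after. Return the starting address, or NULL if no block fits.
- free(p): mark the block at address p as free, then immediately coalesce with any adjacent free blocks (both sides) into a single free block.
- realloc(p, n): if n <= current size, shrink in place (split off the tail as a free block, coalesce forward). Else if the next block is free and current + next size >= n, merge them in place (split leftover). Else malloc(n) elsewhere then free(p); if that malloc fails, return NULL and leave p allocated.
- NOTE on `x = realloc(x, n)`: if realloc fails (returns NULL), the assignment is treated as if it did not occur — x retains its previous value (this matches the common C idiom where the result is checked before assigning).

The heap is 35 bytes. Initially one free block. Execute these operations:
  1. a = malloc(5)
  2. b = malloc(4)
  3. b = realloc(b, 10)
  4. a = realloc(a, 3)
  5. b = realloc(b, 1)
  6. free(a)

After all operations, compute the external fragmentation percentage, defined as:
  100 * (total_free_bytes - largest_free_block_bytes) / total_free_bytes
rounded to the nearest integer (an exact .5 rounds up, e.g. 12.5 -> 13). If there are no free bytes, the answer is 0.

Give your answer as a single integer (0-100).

Answer: 15

Derivation:
Op 1: a = malloc(5) -> a = 0; heap: [0-4 ALLOC][5-34 FREE]
Op 2: b = malloc(4) -> b = 5; heap: [0-4 ALLOC][5-8 ALLOC][9-34 FREE]
Op 3: b = realloc(b, 10) -> b = 5; heap: [0-4 ALLOC][5-14 ALLOC][15-34 FREE]
Op 4: a = realloc(a, 3) -> a = 0; heap: [0-2 ALLOC][3-4 FREE][5-14 ALLOC][15-34 FREE]
Op 5: b = realloc(b, 1) -> b = 5; heap: [0-2 ALLOC][3-4 FREE][5-5 ALLOC][6-34 FREE]
Op 6: free(a) -> (freed a); heap: [0-4 FREE][5-5 ALLOC][6-34 FREE]
Free blocks: [5 29] total_free=34 largest=29 -> 100*(34-29)/34 = 500/34 ≈ 14.706 -> rounds to 15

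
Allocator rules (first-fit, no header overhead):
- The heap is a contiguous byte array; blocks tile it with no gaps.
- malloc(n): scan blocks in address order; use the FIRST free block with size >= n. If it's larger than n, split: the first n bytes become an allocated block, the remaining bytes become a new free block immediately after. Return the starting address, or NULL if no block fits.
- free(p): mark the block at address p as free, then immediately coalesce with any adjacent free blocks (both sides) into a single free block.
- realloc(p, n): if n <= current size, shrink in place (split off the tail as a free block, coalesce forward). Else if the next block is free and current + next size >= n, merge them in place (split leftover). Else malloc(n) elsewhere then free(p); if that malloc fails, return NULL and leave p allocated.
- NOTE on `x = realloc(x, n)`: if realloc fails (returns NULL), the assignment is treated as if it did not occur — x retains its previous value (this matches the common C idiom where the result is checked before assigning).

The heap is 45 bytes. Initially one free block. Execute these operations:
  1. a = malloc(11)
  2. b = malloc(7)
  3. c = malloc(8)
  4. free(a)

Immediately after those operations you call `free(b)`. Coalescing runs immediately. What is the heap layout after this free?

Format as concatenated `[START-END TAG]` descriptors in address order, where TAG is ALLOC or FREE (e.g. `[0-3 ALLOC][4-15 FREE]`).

Op 1: a = malloc(11) -> a = 0; heap: [0-10 ALLOC][11-44 FREE]
Op 2: b = malloc(7) -> b = 11; heap: [0-10 ALLOC][11-17 ALLOC][18-44 FREE]
Op 3: c = malloc(8) -> c = 18; heap: [0-10 ALLOC][11-17 ALLOC][18-25 ALLOC][26-44 FREE]
Op 4: free(a) -> (freed a); heap: [0-10 FREE][11-17 ALLOC][18-25 ALLOC][26-44 FREE]
free(b): b = 11 -> block [11-17 ALLOC]; mark free, coalesce with adjacent free neighbors -> [0-17 FREE][18-25 ALLOC][26-44 FREE]

Answer: [0-17 FREE][18-25 ALLOC][26-44 FREE]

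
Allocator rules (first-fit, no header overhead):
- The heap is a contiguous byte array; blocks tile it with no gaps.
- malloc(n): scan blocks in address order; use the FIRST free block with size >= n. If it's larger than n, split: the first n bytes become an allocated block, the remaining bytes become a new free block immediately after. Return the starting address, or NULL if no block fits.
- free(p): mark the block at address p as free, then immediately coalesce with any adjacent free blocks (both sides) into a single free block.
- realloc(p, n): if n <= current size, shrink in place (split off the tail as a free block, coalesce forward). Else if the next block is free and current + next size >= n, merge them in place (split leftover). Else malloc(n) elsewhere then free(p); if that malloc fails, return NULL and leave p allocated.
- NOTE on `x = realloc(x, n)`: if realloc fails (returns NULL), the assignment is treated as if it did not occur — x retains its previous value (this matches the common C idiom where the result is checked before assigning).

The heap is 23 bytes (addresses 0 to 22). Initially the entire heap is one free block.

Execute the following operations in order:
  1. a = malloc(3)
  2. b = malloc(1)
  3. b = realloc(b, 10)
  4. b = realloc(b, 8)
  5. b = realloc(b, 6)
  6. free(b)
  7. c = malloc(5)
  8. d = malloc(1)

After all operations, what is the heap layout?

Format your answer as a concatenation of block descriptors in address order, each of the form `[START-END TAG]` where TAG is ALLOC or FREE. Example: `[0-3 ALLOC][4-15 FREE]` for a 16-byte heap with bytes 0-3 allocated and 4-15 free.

Answer: [0-2 ALLOC][3-7 ALLOC][8-8 ALLOC][9-22 FREE]

Derivation:
Op 1: a = malloc(3) -> a = 0; heap: [0-2 ALLOC][3-22 FREE]
Op 2: b = malloc(1) -> b = 3; heap: [0-2 ALLOC][3-3 ALLOC][4-22 FREE]
Op 3: b = realloc(b, 10) -> b = 3; heap: [0-2 ALLOC][3-12 ALLOC][13-22 FREE]
Op 4: b = realloc(b, 8) -> b = 3; heap: [0-2 ALLOC][3-10 ALLOC][11-22 FREE]
Op 5: b = realloc(b, 6) -> b = 3; heap: [0-2 ALLOC][3-8 ALLOC][9-22 FREE]
Op 6: free(b) -> (freed b); heap: [0-2 ALLOC][3-22 FREE]
Op 7: c = malloc(5) -> c = 3; heap: [0-2 ALLOC][3-7 ALLOC][8-22 FREE]
Op 8: d = malloc(1) -> d = 8; heap: [0-2 ALLOC][3-7 ALLOC][8-8 ALLOC][9-22 FREE]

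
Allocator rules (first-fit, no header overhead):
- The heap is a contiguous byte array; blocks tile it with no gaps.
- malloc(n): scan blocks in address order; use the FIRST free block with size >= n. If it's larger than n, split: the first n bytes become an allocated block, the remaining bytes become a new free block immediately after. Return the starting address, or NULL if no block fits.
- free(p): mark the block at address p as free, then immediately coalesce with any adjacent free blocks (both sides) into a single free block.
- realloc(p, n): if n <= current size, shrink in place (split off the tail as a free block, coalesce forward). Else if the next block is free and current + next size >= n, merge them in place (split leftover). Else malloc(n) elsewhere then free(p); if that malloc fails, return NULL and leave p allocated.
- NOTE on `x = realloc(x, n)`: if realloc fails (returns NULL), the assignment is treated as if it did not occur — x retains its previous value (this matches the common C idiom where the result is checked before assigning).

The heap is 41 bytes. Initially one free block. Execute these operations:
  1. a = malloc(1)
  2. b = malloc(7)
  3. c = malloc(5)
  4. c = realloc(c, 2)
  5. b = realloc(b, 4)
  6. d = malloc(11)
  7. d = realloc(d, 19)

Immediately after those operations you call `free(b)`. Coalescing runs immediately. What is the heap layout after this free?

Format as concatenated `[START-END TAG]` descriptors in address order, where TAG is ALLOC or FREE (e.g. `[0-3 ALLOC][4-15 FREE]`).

Answer: [0-0 ALLOC][1-7 FREE][8-9 ALLOC][10-28 ALLOC][29-40 FREE]

Derivation:
Op 1: a = malloc(1) -> a = 0; heap: [0-0 ALLOC][1-40 FREE]
Op 2: b = malloc(7) -> b = 1; heap: [0-0 ALLOC][1-7 ALLOC][8-40 FREE]
Op 3: c = malloc(5) -> c = 8; heap: [0-0 ALLOC][1-7 ALLOC][8-12 ALLOC][13-40 FREE]
Op 4: c = realloc(c, 2) -> c = 8; heap: [0-0 ALLOC][1-7 ALLOC][8-9 ALLOC][10-40 FREE]
Op 5: b = realloc(b, 4) -> b = 1; heap: [0-0 ALLOC][1-4 ALLOC][5-7 FREE][8-9 ALLOC][10-40 FREE]
Op 6: d = malloc(11) -> d = 10; heap: [0-0 ALLOC][1-4 ALLOC][5-7 FREE][8-9 ALLOC][10-20 ALLOC][21-40 FREE]
Op 7: d = realloc(d, 19) -> d = 10; heap: [0-0 ALLOC][1-4 ALLOC][5-7 FREE][8-9 ALLOC][10-28 ALLOC][29-40 FREE]
free(b): b = 1 -> block [1-4 ALLOC]; mark free, coalesce with adjacent free neighbors -> [0-0 ALLOC][1-7 FREE][8-9 ALLOC][10-28 ALLOC][29-40 FREE]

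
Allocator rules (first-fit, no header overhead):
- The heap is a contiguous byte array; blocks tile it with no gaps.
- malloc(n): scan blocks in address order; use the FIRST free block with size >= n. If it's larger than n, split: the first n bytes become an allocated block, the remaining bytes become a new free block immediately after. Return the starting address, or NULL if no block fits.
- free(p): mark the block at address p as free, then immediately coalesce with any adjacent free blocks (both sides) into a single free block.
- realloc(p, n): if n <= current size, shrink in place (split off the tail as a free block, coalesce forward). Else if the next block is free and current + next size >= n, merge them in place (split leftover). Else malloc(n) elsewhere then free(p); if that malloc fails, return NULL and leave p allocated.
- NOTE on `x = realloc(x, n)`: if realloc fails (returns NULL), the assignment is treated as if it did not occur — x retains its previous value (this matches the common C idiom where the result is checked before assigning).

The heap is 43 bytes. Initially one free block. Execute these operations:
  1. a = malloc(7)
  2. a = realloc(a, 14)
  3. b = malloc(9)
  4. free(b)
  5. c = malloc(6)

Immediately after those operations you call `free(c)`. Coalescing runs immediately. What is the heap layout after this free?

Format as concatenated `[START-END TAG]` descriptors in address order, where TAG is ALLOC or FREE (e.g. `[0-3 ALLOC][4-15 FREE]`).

Op 1: a = malloc(7) -> a = 0; heap: [0-6 ALLOC][7-42 FREE]
Op 2: a = realloc(a, 14) -> a = 0; heap: [0-13 ALLOC][14-42 FREE]
Op 3: b = malloc(9) -> b = 14; heap: [0-13 ALLOC][14-22 ALLOC][23-42 FREE]
Op 4: free(b) -> (freed b); heap: [0-13 ALLOC][14-42 FREE]
Op 5: c = malloc(6) -> c = 14; heap: [0-13 ALLOC][14-19 ALLOC][20-42 FREE]
free(c): c = 14 -> block [14-19 ALLOC]; mark free, coalesce with adjacent free neighbors -> [0-13 ALLOC][14-42 FREE]

Answer: [0-13 ALLOC][14-42 FREE]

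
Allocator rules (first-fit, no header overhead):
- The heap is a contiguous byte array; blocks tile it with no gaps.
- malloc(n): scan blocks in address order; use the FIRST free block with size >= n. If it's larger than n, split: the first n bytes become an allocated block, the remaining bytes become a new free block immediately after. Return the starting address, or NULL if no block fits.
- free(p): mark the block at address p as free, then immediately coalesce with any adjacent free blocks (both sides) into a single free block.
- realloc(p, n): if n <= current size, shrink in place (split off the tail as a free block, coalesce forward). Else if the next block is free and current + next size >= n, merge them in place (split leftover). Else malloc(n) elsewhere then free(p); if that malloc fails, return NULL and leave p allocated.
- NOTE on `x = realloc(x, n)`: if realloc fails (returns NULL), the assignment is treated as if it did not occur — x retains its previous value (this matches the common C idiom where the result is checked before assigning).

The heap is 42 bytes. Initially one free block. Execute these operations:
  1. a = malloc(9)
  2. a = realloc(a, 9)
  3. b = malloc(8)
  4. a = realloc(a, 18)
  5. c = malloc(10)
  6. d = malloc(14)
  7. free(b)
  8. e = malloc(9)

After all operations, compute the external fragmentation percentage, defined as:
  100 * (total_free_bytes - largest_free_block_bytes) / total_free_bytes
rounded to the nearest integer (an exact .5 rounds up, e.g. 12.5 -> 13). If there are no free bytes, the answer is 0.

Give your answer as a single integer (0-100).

Answer: 47

Derivation:
Op 1: a = malloc(9) -> a = 0; heap: [0-8 ALLOC][9-41 FREE]
Op 2: a = realloc(a, 9) -> a = 0; heap: [0-8 ALLOC][9-41 FREE]
Op 3: b = malloc(8) -> b = 9; heap: [0-8 ALLOC][9-16 ALLOC][17-41 FREE]
Op 4: a = realloc(a, 18) -> a = 17; heap: [0-8 FREE][9-16 ALLOC][17-34 ALLOC][35-41 FREE]
Op 5: c = malloc(10) -> c = NULL; heap: [0-8 FREE][9-16 ALLOC][17-34 ALLOC][35-41 FREE]
Op 6: d = malloc(14) -> d = NULL; heap: [0-8 FREE][9-16 ALLOC][17-34 ALLOC][35-41 FREE]
Op 7: free(b) -> (freed b); heap: [0-16 FREE][17-34 ALLOC][35-41 FREE]
Op 8: e = malloc(9) -> e = 0; heap: [0-8 ALLOC][9-16 FREE][17-34 ALLOC][35-41 FREE]
Free blocks: [8 7] total_free=15 largest=8 -> 100*(15-8)/15 = 700/15 ≈ 46.667 -> rounds to 47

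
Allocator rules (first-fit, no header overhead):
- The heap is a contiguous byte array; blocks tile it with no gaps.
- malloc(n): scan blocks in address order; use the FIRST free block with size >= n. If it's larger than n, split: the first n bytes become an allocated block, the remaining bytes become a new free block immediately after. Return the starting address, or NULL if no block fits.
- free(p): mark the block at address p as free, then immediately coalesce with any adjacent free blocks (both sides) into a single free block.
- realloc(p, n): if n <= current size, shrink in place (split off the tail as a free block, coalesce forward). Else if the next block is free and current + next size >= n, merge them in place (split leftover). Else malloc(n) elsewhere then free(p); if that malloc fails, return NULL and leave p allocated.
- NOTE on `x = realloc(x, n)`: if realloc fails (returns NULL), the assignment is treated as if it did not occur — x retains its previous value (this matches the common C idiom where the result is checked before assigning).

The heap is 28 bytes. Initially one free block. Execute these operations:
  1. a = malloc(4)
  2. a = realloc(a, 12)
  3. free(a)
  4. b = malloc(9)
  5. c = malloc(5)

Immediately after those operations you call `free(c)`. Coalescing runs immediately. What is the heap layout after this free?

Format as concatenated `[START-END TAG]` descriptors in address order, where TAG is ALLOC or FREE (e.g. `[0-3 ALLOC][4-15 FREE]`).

Answer: [0-8 ALLOC][9-27 FREE]

Derivation:
Op 1: a = malloc(4) -> a = 0; heap: [0-3 ALLOC][4-27 FREE]
Op 2: a = realloc(a, 12) -> a = 0; heap: [0-11 ALLOC][12-27 FREE]
Op 3: free(a) -> (freed a); heap: [0-27 FREE]
Op 4: b = malloc(9) -> b = 0; heap: [0-8 ALLOC][9-27 FREE]
Op 5: c = malloc(5) -> c = 9; heap: [0-8 ALLOC][9-13 ALLOC][14-27 FREE]
free(c): c = 9 -> block [9-13 ALLOC]; mark free, coalesce with adjacent free neighbors -> [0-8 ALLOC][9-27 FREE]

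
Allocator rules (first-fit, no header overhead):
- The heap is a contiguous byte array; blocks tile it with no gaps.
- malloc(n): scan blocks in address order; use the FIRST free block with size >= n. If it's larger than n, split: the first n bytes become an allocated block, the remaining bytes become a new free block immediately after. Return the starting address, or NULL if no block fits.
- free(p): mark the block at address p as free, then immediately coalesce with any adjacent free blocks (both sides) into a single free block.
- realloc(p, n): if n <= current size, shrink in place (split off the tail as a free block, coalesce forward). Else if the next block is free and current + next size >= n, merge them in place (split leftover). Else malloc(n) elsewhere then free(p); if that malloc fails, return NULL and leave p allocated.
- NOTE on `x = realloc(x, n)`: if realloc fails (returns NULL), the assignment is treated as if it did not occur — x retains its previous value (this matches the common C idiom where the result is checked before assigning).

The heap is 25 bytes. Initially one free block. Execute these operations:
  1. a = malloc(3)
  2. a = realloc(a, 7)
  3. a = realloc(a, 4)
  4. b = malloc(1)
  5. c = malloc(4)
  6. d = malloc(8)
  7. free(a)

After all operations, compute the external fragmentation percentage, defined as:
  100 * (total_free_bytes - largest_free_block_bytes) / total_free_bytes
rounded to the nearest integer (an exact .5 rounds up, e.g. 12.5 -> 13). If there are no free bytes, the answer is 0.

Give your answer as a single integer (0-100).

Op 1: a = malloc(3) -> a = 0; heap: [0-2 ALLOC][3-24 FREE]
Op 2: a = realloc(a, 7) -> a = 0; heap: [0-6 ALLOC][7-24 FREE]
Op 3: a = realloc(a, 4) -> a = 0; heap: [0-3 ALLOC][4-24 FREE]
Op 4: b = malloc(1) -> b = 4; heap: [0-3 ALLOC][4-4 ALLOC][5-24 FREE]
Op 5: c = malloc(4) -> c = 5; heap: [0-3 ALLOC][4-4 ALLOC][5-8 ALLOC][9-24 FREE]
Op 6: d = malloc(8) -> d = 9; heap: [0-3 ALLOC][4-4 ALLOC][5-8 ALLOC][9-16 ALLOC][17-24 FREE]
Op 7: free(a) -> (freed a); heap: [0-3 FREE][4-4 ALLOC][5-8 ALLOC][9-16 ALLOC][17-24 FREE]
Free blocks: [4 8] total_free=12 largest=8 -> 100*(12-8)/12 = 400/12 ≈ 33.333 -> rounds to 33

Answer: 33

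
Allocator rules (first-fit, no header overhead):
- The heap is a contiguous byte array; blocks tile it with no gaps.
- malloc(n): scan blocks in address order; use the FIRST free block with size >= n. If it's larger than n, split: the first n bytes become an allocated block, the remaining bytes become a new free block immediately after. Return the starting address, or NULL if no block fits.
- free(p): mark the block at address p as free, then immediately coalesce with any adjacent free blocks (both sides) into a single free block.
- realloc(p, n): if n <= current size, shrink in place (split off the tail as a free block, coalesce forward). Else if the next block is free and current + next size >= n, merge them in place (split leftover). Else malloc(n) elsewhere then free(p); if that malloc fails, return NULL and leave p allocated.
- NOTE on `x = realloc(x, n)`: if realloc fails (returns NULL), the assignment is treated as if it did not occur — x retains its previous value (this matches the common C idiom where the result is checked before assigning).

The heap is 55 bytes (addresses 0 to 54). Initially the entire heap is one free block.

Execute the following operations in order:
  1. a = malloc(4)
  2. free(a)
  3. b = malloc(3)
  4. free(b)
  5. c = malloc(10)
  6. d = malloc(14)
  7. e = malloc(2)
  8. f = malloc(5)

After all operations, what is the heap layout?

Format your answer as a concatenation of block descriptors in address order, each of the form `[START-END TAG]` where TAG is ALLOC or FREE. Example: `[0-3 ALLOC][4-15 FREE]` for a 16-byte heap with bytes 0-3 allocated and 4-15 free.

Op 1: a = malloc(4) -> a = 0; heap: [0-3 ALLOC][4-54 FREE]
Op 2: free(a) -> (freed a); heap: [0-54 FREE]
Op 3: b = malloc(3) -> b = 0; heap: [0-2 ALLOC][3-54 FREE]
Op 4: free(b) -> (freed b); heap: [0-54 FREE]
Op 5: c = malloc(10) -> c = 0; heap: [0-9 ALLOC][10-54 FREE]
Op 6: d = malloc(14) -> d = 10; heap: [0-9 ALLOC][10-23 ALLOC][24-54 FREE]
Op 7: e = malloc(2) -> e = 24; heap: [0-9 ALLOC][10-23 ALLOC][24-25 ALLOC][26-54 FREE]
Op 8: f = malloc(5) -> f = 26; heap: [0-9 ALLOC][10-23 ALLOC][24-25 ALLOC][26-30 ALLOC][31-54 FREE]

Answer: [0-9 ALLOC][10-23 ALLOC][24-25 ALLOC][26-30 ALLOC][31-54 FREE]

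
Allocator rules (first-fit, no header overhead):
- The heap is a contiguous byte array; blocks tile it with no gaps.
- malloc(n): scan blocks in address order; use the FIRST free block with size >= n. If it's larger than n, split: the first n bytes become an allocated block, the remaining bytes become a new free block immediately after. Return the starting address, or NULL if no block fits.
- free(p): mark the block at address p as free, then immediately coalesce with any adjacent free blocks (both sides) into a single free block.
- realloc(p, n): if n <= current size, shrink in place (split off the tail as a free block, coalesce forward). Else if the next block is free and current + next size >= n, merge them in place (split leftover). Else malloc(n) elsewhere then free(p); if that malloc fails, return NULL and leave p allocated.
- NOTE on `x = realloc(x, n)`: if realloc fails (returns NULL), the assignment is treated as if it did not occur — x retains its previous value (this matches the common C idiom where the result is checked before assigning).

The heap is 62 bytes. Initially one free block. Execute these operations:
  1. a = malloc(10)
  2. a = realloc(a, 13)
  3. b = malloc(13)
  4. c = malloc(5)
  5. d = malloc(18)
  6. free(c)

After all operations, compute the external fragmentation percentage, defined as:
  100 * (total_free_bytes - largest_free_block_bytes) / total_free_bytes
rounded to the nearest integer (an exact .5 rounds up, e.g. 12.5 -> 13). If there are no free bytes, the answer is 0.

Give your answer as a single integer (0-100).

Answer: 28

Derivation:
Op 1: a = malloc(10) -> a = 0; heap: [0-9 ALLOC][10-61 FREE]
Op 2: a = realloc(a, 13) -> a = 0; heap: [0-12 ALLOC][13-61 FREE]
Op 3: b = malloc(13) -> b = 13; heap: [0-12 ALLOC][13-25 ALLOC][26-61 FREE]
Op 4: c = malloc(5) -> c = 26; heap: [0-12 ALLOC][13-25 ALLOC][26-30 ALLOC][31-61 FREE]
Op 5: d = malloc(18) -> d = 31; heap: [0-12 ALLOC][13-25 ALLOC][26-30 ALLOC][31-48 ALLOC][49-61 FREE]
Op 6: free(c) -> (freed c); heap: [0-12 ALLOC][13-25 ALLOC][26-30 FREE][31-48 ALLOC][49-61 FREE]
Free blocks: [5 13] total_free=18 largest=13 -> 100*(18-13)/18 = 500/18 ≈ 27.778 -> rounds to 28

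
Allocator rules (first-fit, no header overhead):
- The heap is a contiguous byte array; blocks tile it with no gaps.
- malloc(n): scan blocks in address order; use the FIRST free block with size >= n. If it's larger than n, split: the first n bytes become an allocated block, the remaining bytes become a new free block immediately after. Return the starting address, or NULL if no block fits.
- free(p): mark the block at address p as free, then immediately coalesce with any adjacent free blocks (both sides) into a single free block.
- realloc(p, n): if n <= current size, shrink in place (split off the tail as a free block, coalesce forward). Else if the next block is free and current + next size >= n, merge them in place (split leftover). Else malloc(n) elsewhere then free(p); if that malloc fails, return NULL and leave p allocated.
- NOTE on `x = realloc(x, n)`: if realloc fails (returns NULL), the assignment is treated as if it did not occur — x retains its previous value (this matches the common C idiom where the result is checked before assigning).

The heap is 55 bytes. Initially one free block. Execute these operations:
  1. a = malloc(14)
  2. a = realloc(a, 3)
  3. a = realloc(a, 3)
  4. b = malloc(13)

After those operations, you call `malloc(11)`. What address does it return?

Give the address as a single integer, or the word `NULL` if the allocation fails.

Answer: 16

Derivation:
Op 1: a = malloc(14) -> a = 0; heap: [0-13 ALLOC][14-54 FREE]
Op 2: a = realloc(a, 3) -> a = 0; heap: [0-2 ALLOC][3-54 FREE]
Op 3: a = realloc(a, 3) -> a = 0; heap: [0-2 ALLOC][3-54 FREE]
Op 4: b = malloc(13) -> b = 3; heap: [0-2 ALLOC][3-15 ALLOC][16-54 FREE]
malloc(11): first-fit scan over [0-2 ALLOC][3-15 ALLOC][16-54 FREE] -> 16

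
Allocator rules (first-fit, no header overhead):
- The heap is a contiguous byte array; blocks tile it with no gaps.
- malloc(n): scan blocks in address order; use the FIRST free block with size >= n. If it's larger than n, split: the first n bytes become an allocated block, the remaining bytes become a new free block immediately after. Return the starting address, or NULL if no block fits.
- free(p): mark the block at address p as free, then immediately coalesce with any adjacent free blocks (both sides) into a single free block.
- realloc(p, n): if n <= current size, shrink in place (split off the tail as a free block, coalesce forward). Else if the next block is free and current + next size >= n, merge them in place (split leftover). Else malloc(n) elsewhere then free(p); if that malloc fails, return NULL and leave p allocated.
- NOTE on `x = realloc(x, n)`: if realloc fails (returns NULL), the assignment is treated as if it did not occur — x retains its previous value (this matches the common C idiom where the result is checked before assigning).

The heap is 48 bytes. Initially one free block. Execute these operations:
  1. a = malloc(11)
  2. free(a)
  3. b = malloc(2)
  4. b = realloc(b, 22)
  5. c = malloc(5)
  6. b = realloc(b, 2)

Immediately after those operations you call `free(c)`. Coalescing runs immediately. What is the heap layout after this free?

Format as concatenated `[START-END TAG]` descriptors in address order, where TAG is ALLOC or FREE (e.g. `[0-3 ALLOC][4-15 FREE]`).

Op 1: a = malloc(11) -> a = 0; heap: [0-10 ALLOC][11-47 FREE]
Op 2: free(a) -> (freed a); heap: [0-47 FREE]
Op 3: b = malloc(2) -> b = 0; heap: [0-1 ALLOC][2-47 FREE]
Op 4: b = realloc(b, 22) -> b = 0; heap: [0-21 ALLOC][22-47 FREE]
Op 5: c = malloc(5) -> c = 22; heap: [0-21 ALLOC][22-26 ALLOC][27-47 FREE]
Op 6: b = realloc(b, 2) -> b = 0; heap: [0-1 ALLOC][2-21 FREE][22-26 ALLOC][27-47 FREE]
free(c): c = 22 -> block [22-26 ALLOC]; mark free, coalesce with adjacent free neighbors -> [0-1 ALLOC][2-47 FREE]

Answer: [0-1 ALLOC][2-47 FREE]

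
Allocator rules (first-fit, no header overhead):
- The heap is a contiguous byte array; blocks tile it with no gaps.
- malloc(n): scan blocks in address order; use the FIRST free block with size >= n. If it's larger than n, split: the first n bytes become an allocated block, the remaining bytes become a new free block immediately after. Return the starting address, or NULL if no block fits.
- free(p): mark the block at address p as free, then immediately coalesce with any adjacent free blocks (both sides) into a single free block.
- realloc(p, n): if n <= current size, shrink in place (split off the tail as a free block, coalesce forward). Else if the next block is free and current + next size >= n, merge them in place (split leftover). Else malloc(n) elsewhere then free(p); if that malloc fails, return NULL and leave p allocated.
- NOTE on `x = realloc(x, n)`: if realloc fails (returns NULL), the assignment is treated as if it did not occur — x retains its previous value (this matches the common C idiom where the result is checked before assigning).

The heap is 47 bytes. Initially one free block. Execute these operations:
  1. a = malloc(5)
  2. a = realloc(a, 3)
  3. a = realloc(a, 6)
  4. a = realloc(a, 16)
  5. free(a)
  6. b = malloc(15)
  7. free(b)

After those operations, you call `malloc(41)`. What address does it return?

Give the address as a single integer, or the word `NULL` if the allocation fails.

Op 1: a = malloc(5) -> a = 0; heap: [0-4 ALLOC][5-46 FREE]
Op 2: a = realloc(a, 3) -> a = 0; heap: [0-2 ALLOC][3-46 FREE]
Op 3: a = realloc(a, 6) -> a = 0; heap: [0-5 ALLOC][6-46 FREE]
Op 4: a = realloc(a, 16) -> a = 0; heap: [0-15 ALLOC][16-46 FREE]
Op 5: free(a) -> (freed a); heap: [0-46 FREE]
Op 6: b = malloc(15) -> b = 0; heap: [0-14 ALLOC][15-46 FREE]
Op 7: free(b) -> (freed b); heap: [0-46 FREE]
malloc(41): first-fit scan over [0-46 FREE] -> 0

Answer: 0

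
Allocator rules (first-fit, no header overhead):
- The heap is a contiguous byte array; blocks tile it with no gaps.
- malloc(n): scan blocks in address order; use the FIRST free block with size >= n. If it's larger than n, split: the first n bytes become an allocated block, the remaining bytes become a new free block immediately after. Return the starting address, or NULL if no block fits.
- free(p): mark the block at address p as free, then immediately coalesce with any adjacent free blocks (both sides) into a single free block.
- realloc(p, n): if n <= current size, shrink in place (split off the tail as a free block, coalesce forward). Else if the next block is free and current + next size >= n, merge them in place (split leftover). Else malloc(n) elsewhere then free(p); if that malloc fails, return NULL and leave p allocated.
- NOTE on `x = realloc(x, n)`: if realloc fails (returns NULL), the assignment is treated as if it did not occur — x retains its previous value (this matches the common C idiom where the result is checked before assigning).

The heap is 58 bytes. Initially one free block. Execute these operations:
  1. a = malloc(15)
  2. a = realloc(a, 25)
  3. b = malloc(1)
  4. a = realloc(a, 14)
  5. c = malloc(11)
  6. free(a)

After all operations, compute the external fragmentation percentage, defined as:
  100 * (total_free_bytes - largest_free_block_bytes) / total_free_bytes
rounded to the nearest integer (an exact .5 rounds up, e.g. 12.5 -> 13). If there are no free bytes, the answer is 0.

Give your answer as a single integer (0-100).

Op 1: a = malloc(15) -> a = 0; heap: [0-14 ALLOC][15-57 FREE]
Op 2: a = realloc(a, 25) -> a = 0; heap: [0-24 ALLOC][25-57 FREE]
Op 3: b = malloc(1) -> b = 25; heap: [0-24 ALLOC][25-25 ALLOC][26-57 FREE]
Op 4: a = realloc(a, 14) -> a = 0; heap: [0-13 ALLOC][14-24 FREE][25-25 ALLOC][26-57 FREE]
Op 5: c = malloc(11) -> c = 14; heap: [0-13 ALLOC][14-24 ALLOC][25-25 ALLOC][26-57 FREE]
Op 6: free(a) -> (freed a); heap: [0-13 FREE][14-24 ALLOC][25-25 ALLOC][26-57 FREE]
Free blocks: [14 32] total_free=46 largest=32 -> 100*(46-32)/46 = 1400/46 ≈ 30.435 -> rounds to 30

Answer: 30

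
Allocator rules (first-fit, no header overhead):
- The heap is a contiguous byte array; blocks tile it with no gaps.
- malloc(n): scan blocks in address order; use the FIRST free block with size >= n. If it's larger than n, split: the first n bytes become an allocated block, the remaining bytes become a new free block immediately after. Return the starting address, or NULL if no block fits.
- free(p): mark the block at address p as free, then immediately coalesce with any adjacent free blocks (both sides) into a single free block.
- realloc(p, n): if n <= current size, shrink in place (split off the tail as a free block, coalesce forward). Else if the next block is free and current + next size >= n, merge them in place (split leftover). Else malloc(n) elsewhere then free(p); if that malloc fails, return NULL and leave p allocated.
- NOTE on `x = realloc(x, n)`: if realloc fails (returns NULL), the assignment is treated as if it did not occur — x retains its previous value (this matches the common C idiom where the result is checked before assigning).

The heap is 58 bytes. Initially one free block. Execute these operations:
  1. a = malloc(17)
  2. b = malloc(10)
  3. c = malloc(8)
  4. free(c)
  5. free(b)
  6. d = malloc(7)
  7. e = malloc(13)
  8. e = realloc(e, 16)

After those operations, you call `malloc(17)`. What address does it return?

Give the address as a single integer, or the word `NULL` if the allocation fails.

Op 1: a = malloc(17) -> a = 0; heap: [0-16 ALLOC][17-57 FREE]
Op 2: b = malloc(10) -> b = 17; heap: [0-16 ALLOC][17-26 ALLOC][27-57 FREE]
Op 3: c = malloc(8) -> c = 27; heap: [0-16 ALLOC][17-26 ALLOC][27-34 ALLOC][35-57 FREE]
Op 4: free(c) -> (freed c); heap: [0-16 ALLOC][17-26 ALLOC][27-57 FREE]
Op 5: free(b) -> (freed b); heap: [0-16 ALLOC][17-57 FREE]
Op 6: d = malloc(7) -> d = 17; heap: [0-16 ALLOC][17-23 ALLOC][24-57 FREE]
Op 7: e = malloc(13) -> e = 24; heap: [0-16 ALLOC][17-23 ALLOC][24-36 ALLOC][37-57 FREE]
Op 8: e = realloc(e, 16) -> e = 24; heap: [0-16 ALLOC][17-23 ALLOC][24-39 ALLOC][40-57 FREE]
malloc(17): first-fit scan over [0-16 ALLOC][17-23 ALLOC][24-39 ALLOC][40-57 FREE] -> 40

Answer: 40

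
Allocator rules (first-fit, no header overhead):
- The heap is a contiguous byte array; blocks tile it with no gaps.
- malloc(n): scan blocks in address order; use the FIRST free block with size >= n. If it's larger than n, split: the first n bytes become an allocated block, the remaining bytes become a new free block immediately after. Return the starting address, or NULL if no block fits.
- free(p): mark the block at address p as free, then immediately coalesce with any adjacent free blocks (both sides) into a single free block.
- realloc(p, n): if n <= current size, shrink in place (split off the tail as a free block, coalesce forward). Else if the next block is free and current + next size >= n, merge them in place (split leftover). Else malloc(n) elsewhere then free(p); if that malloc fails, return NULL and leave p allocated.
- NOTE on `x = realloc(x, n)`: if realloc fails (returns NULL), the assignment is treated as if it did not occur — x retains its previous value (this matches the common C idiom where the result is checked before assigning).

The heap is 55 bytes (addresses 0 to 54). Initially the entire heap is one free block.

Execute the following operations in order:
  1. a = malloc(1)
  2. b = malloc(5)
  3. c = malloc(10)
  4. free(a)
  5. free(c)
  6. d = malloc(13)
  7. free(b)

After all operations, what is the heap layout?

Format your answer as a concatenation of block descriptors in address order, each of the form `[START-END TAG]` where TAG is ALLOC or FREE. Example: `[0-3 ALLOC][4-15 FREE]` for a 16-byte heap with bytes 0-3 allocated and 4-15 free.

Op 1: a = malloc(1) -> a = 0; heap: [0-0 ALLOC][1-54 FREE]
Op 2: b = malloc(5) -> b = 1; heap: [0-0 ALLOC][1-5 ALLOC][6-54 FREE]
Op 3: c = malloc(10) -> c = 6; heap: [0-0 ALLOC][1-5 ALLOC][6-15 ALLOC][16-54 FREE]
Op 4: free(a) -> (freed a); heap: [0-0 FREE][1-5 ALLOC][6-15 ALLOC][16-54 FREE]
Op 5: free(c) -> (freed c); heap: [0-0 FREE][1-5 ALLOC][6-54 FREE]
Op 6: d = malloc(13) -> d = 6; heap: [0-0 FREE][1-5 ALLOC][6-18 ALLOC][19-54 FREE]
Op 7: free(b) -> (freed b); heap: [0-5 FREE][6-18 ALLOC][19-54 FREE]

Answer: [0-5 FREE][6-18 ALLOC][19-54 FREE]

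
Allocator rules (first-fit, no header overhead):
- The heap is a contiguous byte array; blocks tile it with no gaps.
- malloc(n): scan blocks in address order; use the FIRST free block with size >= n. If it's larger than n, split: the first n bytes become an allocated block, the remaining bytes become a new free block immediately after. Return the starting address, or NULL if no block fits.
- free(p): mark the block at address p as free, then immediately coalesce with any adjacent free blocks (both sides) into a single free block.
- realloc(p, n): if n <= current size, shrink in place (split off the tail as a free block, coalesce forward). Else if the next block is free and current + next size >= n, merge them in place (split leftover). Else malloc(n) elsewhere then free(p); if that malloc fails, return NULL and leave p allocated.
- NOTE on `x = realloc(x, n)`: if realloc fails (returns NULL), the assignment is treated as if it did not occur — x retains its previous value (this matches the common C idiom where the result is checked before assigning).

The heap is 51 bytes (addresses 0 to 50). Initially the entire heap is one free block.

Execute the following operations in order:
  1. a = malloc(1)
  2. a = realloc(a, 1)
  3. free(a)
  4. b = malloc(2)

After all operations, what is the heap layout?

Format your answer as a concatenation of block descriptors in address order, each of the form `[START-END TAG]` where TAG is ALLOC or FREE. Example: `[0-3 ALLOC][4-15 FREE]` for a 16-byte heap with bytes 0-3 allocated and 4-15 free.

Answer: [0-1 ALLOC][2-50 FREE]

Derivation:
Op 1: a = malloc(1) -> a = 0; heap: [0-0 ALLOC][1-50 FREE]
Op 2: a = realloc(a, 1) -> a = 0; heap: [0-0 ALLOC][1-50 FREE]
Op 3: free(a) -> (freed a); heap: [0-50 FREE]
Op 4: b = malloc(2) -> b = 0; heap: [0-1 ALLOC][2-50 FREE]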